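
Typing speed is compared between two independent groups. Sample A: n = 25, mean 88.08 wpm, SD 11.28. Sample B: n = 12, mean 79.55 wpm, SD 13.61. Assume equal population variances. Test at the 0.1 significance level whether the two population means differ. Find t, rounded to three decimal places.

Let group 1 = sample A, group 2 = sample B. H0: μ_1 = μ_2; H1: μ_1 ≠ μ_2 (two-sample pooled-variance t-test, two-sided).
s_p² = [(25−1)·11.28² + (12−1)·13.61²]/(25+12−2) = 145.465
t = (88.08 − 79.55)/√[145.465·(1/25 + 1/12)] = 2.014
df = n₁ + n₂ − 2 = 35
Two-sided p-value ≈ 0.0518
Since p ≈ 0.0518 < α = 0.1, reject H0; the data support H1.

2.014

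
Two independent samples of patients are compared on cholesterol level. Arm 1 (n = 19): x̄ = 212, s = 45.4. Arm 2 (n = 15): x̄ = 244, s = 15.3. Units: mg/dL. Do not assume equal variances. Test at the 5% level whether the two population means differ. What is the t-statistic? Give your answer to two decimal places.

-2.87

Let group 1 = arm 1, group 2 = arm 2. H0: μ_1 = μ_2; H1: μ_1 ≠ μ_2 (Welch's two-sample t-test, two-sided).
t = (x̄_1 − x̄_2)/√(s_1²/n_1 + s_2²/n_2) = (212 − 244)/√(45.4²/19 + 15.3²/15) = -2.87
Welch–Satterthwaite df ≈ 22.94
Two-sided p-value ≈ 0.009
Since p ≈ 0.009 < α = 0.05, reject H0; the evidence is statistically significant.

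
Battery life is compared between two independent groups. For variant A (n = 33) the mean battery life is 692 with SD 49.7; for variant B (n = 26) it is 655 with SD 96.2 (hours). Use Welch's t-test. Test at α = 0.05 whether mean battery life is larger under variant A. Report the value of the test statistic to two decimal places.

1.78

Let group 1 = variant A, group 2 = variant B. H0: μ_1 = μ_2; H1: μ_1 > μ_2 (Welch's two-sample t-test, right-tailed).
t = (x̄_1 − x̄_2)/√(s_1²/n_1 + s_2²/n_2) = (692 − 655)/√(49.7²/33 + 96.2²/26) = 1.78
Welch–Satterthwaite df ≈ 35.40
p-value = P(T ≥ 1.78) ≈ 0.0416
Since p ≈ 0.0416 < α = 0.05, reject H0; the data support H1.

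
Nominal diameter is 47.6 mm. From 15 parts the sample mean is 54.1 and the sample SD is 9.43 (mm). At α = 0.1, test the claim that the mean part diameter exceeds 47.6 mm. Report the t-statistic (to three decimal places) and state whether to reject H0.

H0: μ = 47.6; H1: μ > 47.6 (one-sample t-test, right-tailed).
t = (x̄ − μ₀)/(s/√n) = (54.1 − 47.6)/(9.43/√15) = 2.670
df = n − 1 = 14
p-value = P(T ≥ 2.670) ≈ 0.0092
Since p ≈ 0.0092 < α = 0.1, reject H0; the data support H1.

t = 2.670; reject H0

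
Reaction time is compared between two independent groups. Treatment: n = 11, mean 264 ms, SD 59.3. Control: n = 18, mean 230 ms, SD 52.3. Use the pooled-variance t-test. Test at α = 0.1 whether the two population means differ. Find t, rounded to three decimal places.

Let group 1 = treatment, group 2 = control. H0: μ_1 = μ_2; H1: μ_1 ≠ μ_2 (two-sample pooled-variance t-test, two-sided).
s_p² = [(11−1)·59.3² + (18−1)·52.3²]/(11+18−2) = 3024.62
t = (264 − 230)/√[3024.62·(1/11 + 1/18)] = 1.615
df = n₁ + n₂ − 2 = 27
Two-sided p-value ≈ 0.118
Since p ≈ 0.118 > α = 0.1, fail to reject H0; the data do not provide sufficient evidence against H0.

1.615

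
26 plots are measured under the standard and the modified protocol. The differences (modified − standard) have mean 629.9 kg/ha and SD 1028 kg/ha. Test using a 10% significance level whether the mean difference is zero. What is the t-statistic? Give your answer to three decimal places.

3.124

H0: μ_d = 0; H1: μ_d ≠ 0 (paired t-test on the differences, two-sided).
t = d̄/(s_d/√n) = 629.9/(1028/√26) = 3.124
df = n − 1 = 25
Two-sided p-value ≈ 0.0045
Since p ≈ 0.0045 < α = 0.1, reject H0; the data support H1.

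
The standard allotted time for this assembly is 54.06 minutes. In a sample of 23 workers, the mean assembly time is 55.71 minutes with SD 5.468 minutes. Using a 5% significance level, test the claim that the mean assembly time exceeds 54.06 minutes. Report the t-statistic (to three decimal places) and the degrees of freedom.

t = 1.447, df = 22

H0: μ = 54.06; H1: μ > 54.06 (one-sample t-test, right-tailed).
t = (x̄ − μ₀)/(s/√n) = (55.71 − 54.06)/(5.468/√23) = 1.447
df = n − 1 = 22
p-value = P(T ≥ 1.447) ≈ 0.081
Since p ≈ 0.081 > α = 0.05, fail to reject H0; the evidence is not statistically significant.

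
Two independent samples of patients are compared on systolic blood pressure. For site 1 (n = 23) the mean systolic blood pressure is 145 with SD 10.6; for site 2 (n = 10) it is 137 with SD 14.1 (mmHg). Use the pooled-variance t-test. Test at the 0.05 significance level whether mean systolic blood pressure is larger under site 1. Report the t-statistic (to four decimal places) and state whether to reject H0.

Let group 1 = site 1, group 2 = site 2. H0: μ_1 = μ_2; H1: μ_1 > μ_2 (two-sample pooled-variance t-test, right-tailed).
s_p² = [(23−1)·10.6² + (10−1)·14.1²]/(23+10−2) = 137.458
t = (145 − 137)/√[137.458·(1/23 + 1/10)] = 1.8014
df = n₁ + n₂ − 2 = 31
p-value = P(T ≥ 1.8014) ≈ 0.0407
Since p ≈ 0.0407 < α = 0.05, reject H0; the data support H1.

t = 1.8014; reject H0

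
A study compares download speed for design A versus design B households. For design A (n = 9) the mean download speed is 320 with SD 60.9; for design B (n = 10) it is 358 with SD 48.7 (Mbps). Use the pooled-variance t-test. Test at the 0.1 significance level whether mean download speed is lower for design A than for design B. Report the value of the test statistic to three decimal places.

-1.510

Let group 1 = design A, group 2 = design B. H0: μ_1 = μ_2; H1: μ_1 < μ_2 (two-sample pooled-variance t-test, left-tailed).
s_p² = [(9−1)·60.9² + (10−1)·48.7²]/(9+10−2) = 3000.92
t = (320 − 358)/√[3000.92·(1/9 + 1/10)] = -1.510
df = n₁ + n₂ − 2 = 17
p-value = P(T ≤ -1.510) ≈ 0.0747
Since p ≈ 0.0747 < α = 0.1, reject H0; the evidence is statistically significant.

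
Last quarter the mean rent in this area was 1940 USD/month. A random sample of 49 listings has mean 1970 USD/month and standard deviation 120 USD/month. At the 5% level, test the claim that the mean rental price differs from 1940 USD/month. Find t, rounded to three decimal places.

H0: μ = 1940; H1: μ ≠ 1940 (one-sample t-test, two-sided).
t = (x̄ − μ₀)/(s/√n) = (1970 − 1940)/(120/√49) = 1.750
df = n − 1 = 48
Two-sided p-value ≈ 0.087
Since p ≈ 0.087 > α = 0.05, fail to reject H0; the data do not provide sufficient evidence against H0.

1.750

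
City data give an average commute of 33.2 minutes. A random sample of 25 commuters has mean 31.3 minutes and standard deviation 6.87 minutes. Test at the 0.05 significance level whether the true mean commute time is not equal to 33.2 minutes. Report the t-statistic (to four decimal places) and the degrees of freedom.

H0: μ = 33.2; H1: μ ≠ 33.2 (one-sample t-test, two-sided).
t = (x̄ − μ₀)/(s/√n) = (31.3 − 33.2)/(6.87/√25) = -1.3828
df = n − 1 = 24
Two-sided p-value ≈ 0.1795
Since p ≈ 0.1795 > α = 0.05, fail to reject H0; the evidence is not statistically significant.

t = -1.3828, df = 24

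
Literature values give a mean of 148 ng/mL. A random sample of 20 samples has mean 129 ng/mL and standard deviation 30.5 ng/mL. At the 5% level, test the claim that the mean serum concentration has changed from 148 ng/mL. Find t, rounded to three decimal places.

H0: μ = 148; H1: μ ≠ 148 (one-sample t-test, two-sided).
t = (x̄ − μ₀)/(s/√n) = (129 − 148)/(30.5/√20) = -2.786
df = n − 1 = 19
Two-sided p-value ≈ 0.0118
Since p ≈ 0.0118 < α = 0.05, reject H0; the evidence is statistically significant.

-2.786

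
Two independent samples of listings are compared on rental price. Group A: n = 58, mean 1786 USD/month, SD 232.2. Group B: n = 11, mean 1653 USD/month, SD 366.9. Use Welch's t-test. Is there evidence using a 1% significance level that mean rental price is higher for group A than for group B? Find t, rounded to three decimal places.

1.159

Let group 1 = group A, group 2 = group B. H0: μ_1 = μ_2; H1: μ_1 > μ_2 (Welch's two-sample t-test, right-tailed).
t = (x̄_1 − x̄_2)/√(s_1²/n_1 + s_2²/n_2) = (1786 − 1653)/√(232.2²/58 + 366.9²/11) = 1.159
Welch–Satterthwaite df ≈ 11.57
p-value = P(T ≥ 1.159) ≈ 0.1349
Since p ≈ 0.1349 > α = 0.01, fail to reject H0; the evidence is not statistically significant.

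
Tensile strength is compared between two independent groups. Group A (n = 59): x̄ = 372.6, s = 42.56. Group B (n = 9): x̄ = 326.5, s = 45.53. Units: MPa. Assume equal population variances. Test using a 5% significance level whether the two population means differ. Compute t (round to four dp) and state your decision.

Let group 1 = group A, group 2 = group B. H0: μ_1 = μ_2; H1: μ_1 ≠ μ_2 (two-sample pooled-variance t-test, two-sided).
s_p² = [(59−1)·42.56² + (9−1)·45.53²]/(59+9−2) = 1843.07
t = (372.6 − 326.5)/√[1843.07·(1/59 + 1/9)] = 3.0007
df = n₁ + n₂ − 2 = 66
Two-sided p-value ≈ 0.0038
Since p ≈ 0.0038 < α = 0.05, reject H0; the data support H1.

t = 3.0007; reject H0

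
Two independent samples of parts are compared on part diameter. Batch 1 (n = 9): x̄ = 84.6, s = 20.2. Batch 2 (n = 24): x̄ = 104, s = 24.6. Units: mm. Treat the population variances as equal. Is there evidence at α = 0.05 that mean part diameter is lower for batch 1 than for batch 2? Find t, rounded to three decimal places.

-2.108

Let group 1 = batch 1, group 2 = batch 2. H0: μ_1 = μ_2; H1: μ_1 < μ_2 (two-sample pooled-variance t-test, left-tailed).
s_p² = [(9−1)·20.2² + (24−1)·24.6²]/(9+24−2) = 554.29
t = (84.6 − 104)/√[554.29·(1/9 + 1/24)] = -2.108
df = n₁ + n₂ − 2 = 31
p-value = P(T ≤ -2.108) ≈ 0.0216
Since p ≈ 0.0216 < α = 0.05, reject H0; the data support H1.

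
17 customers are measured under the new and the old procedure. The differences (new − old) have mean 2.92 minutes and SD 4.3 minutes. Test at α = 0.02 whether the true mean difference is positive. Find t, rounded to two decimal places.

H0: μ_d = 0; H1: μ_d > 0 (paired t-test on the differences, right-tailed).
t = d̄/(s_d/√n) = 2.92/(4.3/√17) = 2.80
df = n − 1 = 16
p-value = P(T ≥ 2.80) ≈ 0.006
Since p ≈ 0.006 < α = 0.02, reject H0; the evidence is statistically significant.

2.80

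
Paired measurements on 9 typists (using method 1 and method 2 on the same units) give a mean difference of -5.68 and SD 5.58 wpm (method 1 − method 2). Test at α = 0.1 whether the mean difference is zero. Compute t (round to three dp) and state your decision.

H0: μ_d = 0; H1: μ_d ≠ 0 (paired t-test on the differences, two-sided).
t = d̄/(s_d/√n) = -5.68/(5.58/√9) = -3.054
df = n − 1 = 8
Two-sided p-value ≈ 0.0157
Since p ≈ 0.0157 < α = 0.1, reject H0; the data support H1.

t = -3.054; reject H0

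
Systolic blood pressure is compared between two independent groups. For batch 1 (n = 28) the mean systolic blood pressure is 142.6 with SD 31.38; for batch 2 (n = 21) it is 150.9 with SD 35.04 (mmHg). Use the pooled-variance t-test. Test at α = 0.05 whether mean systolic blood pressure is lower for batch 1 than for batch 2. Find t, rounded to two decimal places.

Let group 1 = batch 1, group 2 = batch 2. H0: μ_1 = μ_2; H1: μ_1 < μ_2 (two-sample pooled-variance t-test, left-tailed).
s_p² = [(28−1)·31.38² + (21−1)·35.04²]/(28+21−2) = 1088.15
t = (142.6 − 150.9)/√[1088.15·(1/28 + 1/21)] = -0.87
df = n₁ + n₂ − 2 = 47
p-value = P(T ≤ -0.87) ≈ 0.1939
Since p ≈ 0.1939 > α = 0.05, fail to reject H0; the evidence is not statistically significant.

-0.87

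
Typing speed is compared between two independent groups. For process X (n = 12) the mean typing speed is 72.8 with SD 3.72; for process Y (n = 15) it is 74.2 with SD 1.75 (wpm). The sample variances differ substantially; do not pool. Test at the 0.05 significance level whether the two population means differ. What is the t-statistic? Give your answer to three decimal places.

-1.202

Let group 1 = process X, group 2 = process Y. H0: μ_1 = μ_2; H1: μ_1 ≠ μ_2 (Welch's two-sample t-test, two-sided).
t = (x̄_1 − x̄_2)/√(s_1²/n_1 + s_2²/n_2) = (72.8 − 74.2)/√(3.72²/12 + 1.75²/15) = -1.202
Welch–Satterthwaite df ≈ 14.87
Two-sided p-value ≈ 0.248
Since p ≈ 0.248 > α = 0.05, fail to reject H0; the data do not provide sufficient evidence against H0.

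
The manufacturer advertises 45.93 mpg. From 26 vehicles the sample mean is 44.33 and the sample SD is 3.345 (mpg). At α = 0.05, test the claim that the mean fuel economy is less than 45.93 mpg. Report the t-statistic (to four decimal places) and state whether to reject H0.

H0: μ = 45.93; H1: μ < 45.93 (one-sample t-test, left-tailed).
t = (x̄ − μ₀)/(s/√n) = (44.33 − 45.93)/(3.345/√26) = -2.4390
df = n − 1 = 25
p-value = P(T ≤ -2.4390) ≈ 0.0111
Since p ≈ 0.0111 < α = 0.05, reject H0; the evidence is statistically significant.

t = -2.4390; reject H0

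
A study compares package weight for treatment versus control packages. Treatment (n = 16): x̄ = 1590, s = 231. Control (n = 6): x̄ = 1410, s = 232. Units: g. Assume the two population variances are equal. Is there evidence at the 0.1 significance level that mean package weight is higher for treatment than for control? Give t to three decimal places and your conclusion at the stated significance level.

t = 1.626; reject H0

Let group 1 = treatment, group 2 = control. H0: μ_1 = μ_2; H1: μ_1 > μ_2 (two-sample pooled-variance t-test, right-tailed).
s_p² = [(16−1)·231² + (6−1)·232²]/(16+6−2) = 53476.8
t = (1590 − 1410)/√[53476.8·(1/16 + 1/6)] = 1.626
df = n₁ + n₂ − 2 = 20
p-value = P(T ≥ 1.626) ≈ 0.060
Since p ≈ 0.060 < α = 0.1, reject H0; the data support H1.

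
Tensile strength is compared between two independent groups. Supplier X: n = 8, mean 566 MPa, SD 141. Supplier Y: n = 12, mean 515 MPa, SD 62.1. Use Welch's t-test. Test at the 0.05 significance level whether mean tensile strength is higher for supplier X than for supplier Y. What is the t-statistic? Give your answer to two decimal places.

Let group 1 = supplier X, group 2 = supplier Y. H0: μ_1 = μ_2; H1: μ_1 > μ_2 (Welch's two-sample t-test, right-tailed).
t = (x̄_1 − x̄_2)/√(s_1²/n_1 + s_2²/n_2) = (566 − 515)/√(141²/8 + 62.1²/12) = 0.96
Welch–Satterthwaite df ≈ 8.83
p-value = P(T ≥ 0.96) ≈ 0.1807
Since p ≈ 0.1807 > α = 0.05, fail to reject H0; the evidence is not statistically significant.

0.96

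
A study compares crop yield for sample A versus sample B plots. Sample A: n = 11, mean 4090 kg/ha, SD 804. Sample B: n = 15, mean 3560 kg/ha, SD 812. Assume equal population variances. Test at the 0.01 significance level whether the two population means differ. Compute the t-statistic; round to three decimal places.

1.651

Let group 1 = sample A, group 2 = sample B. H0: μ_1 = μ_2; H1: μ_1 ≠ μ_2 (two-sample pooled-variance t-test, two-sided).
s_p² = [(11−1)·804² + (15−1)·812²]/(11+15−2) = 653957
t = (4090 − 3560)/√[653957·(1/11 + 1/15)] = 1.651
df = n₁ + n₂ − 2 = 24
Two-sided p-value ≈ 0.112
Since p ≈ 0.112 > α = 0.01, fail to reject H0; the data do not provide sufficient evidence against H0.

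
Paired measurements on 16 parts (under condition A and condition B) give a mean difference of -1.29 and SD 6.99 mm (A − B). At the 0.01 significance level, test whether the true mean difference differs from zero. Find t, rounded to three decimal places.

H0: μ_d = 0; H1: μ_d ≠ 0 (paired t-test on the differences, two-sided).
t = d̄/(s_d/√n) = -1.29/(6.99/√16) = -0.738
df = n − 1 = 15
Two-sided p-value ≈ 0.4718
Since p ≈ 0.4718 > α = 0.01, fail to reject H0; the evidence is not statistically significant.

-0.738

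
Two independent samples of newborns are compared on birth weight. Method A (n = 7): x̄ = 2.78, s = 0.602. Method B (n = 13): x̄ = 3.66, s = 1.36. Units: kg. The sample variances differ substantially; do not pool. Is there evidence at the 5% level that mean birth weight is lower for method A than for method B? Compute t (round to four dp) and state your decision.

Let group 1 = method A, group 2 = method B. H0: μ_1 = μ_2; H1: μ_1 < μ_2 (Welch's two-sample t-test, left-tailed).
t = (x̄_1 − x̄_2)/√(s_1²/n_1 + s_2²/n_2) = (2.78 − 3.66)/√(0.602²/7 + 1.36²/13) = -1.9977
Welch–Satterthwaite df ≈ 17.65
p-value = P(T ≤ -1.9977) ≈ 0.031
Since p ≈ 0.031 < α = 0.05, reject H0; the data support H1.

t = -1.9977; reject H0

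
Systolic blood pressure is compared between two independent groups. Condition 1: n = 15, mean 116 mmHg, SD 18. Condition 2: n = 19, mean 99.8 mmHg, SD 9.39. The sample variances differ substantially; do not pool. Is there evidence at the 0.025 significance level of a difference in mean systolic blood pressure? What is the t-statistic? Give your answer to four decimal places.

Let group 1 = condition 1, group 2 = condition 2. H0: μ_1 = μ_2; H1: μ_1 ≠ μ_2 (Welch's two-sample t-test, two-sided).
t = (x̄_1 − x̄_2)/√(s_1²/n_1 + s_2²/n_2) = (116 − 99.8)/√(18²/15 + 9.39²/19) = 3.1625
Welch–Satterthwaite df ≈ 19.95
Two-sided p-value ≈ 0.005
Since p ≈ 0.005 < α = 0.025, reject H0; the evidence is statistically significant.

3.1625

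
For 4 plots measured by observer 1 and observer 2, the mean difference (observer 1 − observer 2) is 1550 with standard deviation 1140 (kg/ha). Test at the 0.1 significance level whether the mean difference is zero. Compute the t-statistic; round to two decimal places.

H0: μ_d = 0; H1: μ_d ≠ 0 (paired t-test on the differences, two-sided).
t = d̄/(s_d/√n) = 1550/(1140/√4) = 2.72
df = n − 1 = 3
Two-sided p-value ≈ 0.0726
Since p ≈ 0.0726 < α = 0.1, reject H0; the evidence is statistically significant.

2.72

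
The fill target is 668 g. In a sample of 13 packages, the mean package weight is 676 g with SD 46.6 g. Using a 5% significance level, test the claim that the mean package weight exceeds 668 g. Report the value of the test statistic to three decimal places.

H0: μ = 668; H1: μ > 668 (one-sample t-test, right-tailed).
t = (x̄ − μ₀)/(s/√n) = (676 − 668)/(46.6/√13) = 0.619
df = n − 1 = 12
p-value = P(T ≥ 0.619) ≈ 0.274
Since p ≈ 0.274 > α = 0.05, fail to reject H0; the evidence is not statistically significant.

0.619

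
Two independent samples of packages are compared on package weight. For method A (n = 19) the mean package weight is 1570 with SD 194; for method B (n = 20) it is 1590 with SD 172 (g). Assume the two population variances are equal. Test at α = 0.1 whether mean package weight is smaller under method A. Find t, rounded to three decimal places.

-0.341

Let group 1 = method A, group 2 = method B. H0: μ_1 = μ_2; H1: μ_1 < μ_2 (two-sample pooled-variance t-test, left-tailed).
s_p² = [(19−1)·194² + (20−1)·172²]/(19+20−2) = 33501.2
t = (1570 − 1590)/√[33501.2·(1/19 + 1/20)] = -0.341
df = n₁ + n₂ − 2 = 37
p-value = P(T ≤ -0.341) ≈ 0.3675
Since p ≈ 0.3675 > α = 0.1, fail to reject H0; the data do not provide sufficient evidence against H0.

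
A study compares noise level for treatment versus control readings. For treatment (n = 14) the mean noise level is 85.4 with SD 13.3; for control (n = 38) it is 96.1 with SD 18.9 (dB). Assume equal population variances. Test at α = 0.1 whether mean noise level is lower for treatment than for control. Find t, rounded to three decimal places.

-1.943

Let group 1 = treatment, group 2 = control. H0: μ_1 = μ_2; H1: μ_1 < μ_2 (two-sample pooled-variance t-test, left-tailed).
s_p² = [(14−1)·13.3² + (38−1)·18.9²]/(14+38−2) = 310.327
t = (85.4 − 96.1)/√[310.327·(1/14 + 1/38)] = -1.943
df = n₁ + n₂ − 2 = 50
p-value = P(T ≤ -1.943) ≈ 0.0288
Since p ≈ 0.0288 < α = 0.1, reject H0; the data support H1.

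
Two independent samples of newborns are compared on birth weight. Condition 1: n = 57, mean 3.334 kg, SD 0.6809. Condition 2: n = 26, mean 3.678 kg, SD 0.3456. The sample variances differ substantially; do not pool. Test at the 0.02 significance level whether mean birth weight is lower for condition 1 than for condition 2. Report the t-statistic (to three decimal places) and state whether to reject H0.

Let group 1 = condition 1, group 2 = condition 2. H0: μ_1 = μ_2; H1: μ_1 < μ_2 (Welch's two-sample t-test, left-tailed).
t = (x̄_1 − x̄_2)/√(s_1²/n_1 + s_2²/n_2) = (3.334 − 3.678)/√(0.6809²/57 + 0.3456²/26) = -3.049
Welch–Satterthwaite df ≈ 79.98
p-value = P(T ≤ -3.049) ≈ 0.002
Since p ≈ 0.002 < α = 0.02, reject H0; the data support H1.

t = -3.049; reject H0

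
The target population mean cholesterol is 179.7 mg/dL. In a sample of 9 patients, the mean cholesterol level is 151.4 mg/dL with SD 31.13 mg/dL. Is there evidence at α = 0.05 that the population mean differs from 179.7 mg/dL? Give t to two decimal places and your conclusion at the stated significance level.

t = -2.73; reject H0

H0: μ = 179.7; H1: μ ≠ 179.7 (one-sample t-test, two-sided).
t = (x̄ − μ₀)/(s/√n) = (151.4 − 179.7)/(31.13/√9) = -2.73
df = n − 1 = 8
Two-sided p-value ≈ 0.026
Since p ≈ 0.026 < α = 0.05, reject H0; the data support H1.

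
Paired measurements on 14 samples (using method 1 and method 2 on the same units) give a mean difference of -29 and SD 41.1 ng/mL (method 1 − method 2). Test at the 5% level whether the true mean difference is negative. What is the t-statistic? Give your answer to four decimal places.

-2.6401

H0: μ_d = 0; H1: μ_d < 0 (paired t-test on the differences, left-tailed).
t = d̄/(s_d/√n) = -29/(41.1/√14) = -2.6401
df = n − 1 = 13
p-value = P(T ≤ -2.6401) ≈ 0.0102
Since p ≈ 0.0102 < α = 0.05, reject H0; the evidence is statistically significant.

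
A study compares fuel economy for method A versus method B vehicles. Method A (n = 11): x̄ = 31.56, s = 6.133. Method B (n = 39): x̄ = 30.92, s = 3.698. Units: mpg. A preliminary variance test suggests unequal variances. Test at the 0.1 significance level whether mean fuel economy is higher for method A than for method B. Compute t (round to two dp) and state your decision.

t = 0.33; fail to reject H0

Let group 1 = method A, group 2 = method B. H0: μ_1 = μ_2; H1: μ_1 > μ_2 (Welch's two-sample t-test, right-tailed).
t = (x̄_1 − x̄_2)/√(s_1²/n_1 + s_2²/n_2) = (31.56 − 30.92)/√(6.133²/11 + 3.698²/39) = 0.33
Welch–Satterthwaite df ≈ 12.12
p-value = P(T ≥ 0.33) ≈ 0.374
Since p ≈ 0.374 > α = 0.1, fail to reject H0; the data do not provide sufficient evidence against H0.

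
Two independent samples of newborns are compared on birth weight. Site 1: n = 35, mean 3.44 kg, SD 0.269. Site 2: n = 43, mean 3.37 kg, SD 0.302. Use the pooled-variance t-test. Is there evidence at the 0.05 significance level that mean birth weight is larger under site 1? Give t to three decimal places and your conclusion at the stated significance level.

Let group 1 = site 1, group 2 = site 2. H0: μ_1 = μ_2; H1: μ_1 > μ_2 (two-sample pooled-variance t-test, right-tailed).
s_p² = [(35−1)·0.269² + (43−1)·0.302²]/(35+43−2) = 0.0827742
t = (3.44 − 3.37)/√[0.0827742·(1/35 + 1/43)] = 1.069
df = n₁ + n₂ − 2 = 76
p-value = P(T ≥ 1.069) ≈ 0.1443
Since p ≈ 0.1443 > α = 0.05, fail to reject H0; the evidence is not statistically significant.

t = 1.069; fail to reject H0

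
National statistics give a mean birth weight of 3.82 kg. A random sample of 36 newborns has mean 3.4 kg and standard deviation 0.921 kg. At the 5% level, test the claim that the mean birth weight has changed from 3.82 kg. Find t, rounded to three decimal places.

-2.736

H0: μ = 3.82; H1: μ ≠ 3.82 (one-sample t-test, two-sided).
t = (x̄ − μ₀)/(s/√n) = (3.4 − 3.82)/(0.921/√36) = -2.736
df = n − 1 = 35
Two-sided p-value ≈ 0.010
Since p ≈ 0.010 < α = 0.05, reject H0; the data support H1.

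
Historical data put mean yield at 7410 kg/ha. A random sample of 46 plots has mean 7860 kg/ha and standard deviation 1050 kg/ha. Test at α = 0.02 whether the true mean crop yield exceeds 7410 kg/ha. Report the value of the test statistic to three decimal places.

H0: μ = 7410; H1: μ > 7410 (one-sample t-test, right-tailed).
t = (x̄ − μ₀)/(s/√n) = (7860 − 7410)/(1050/√46) = 2.907
df = n − 1 = 45
p-value = P(T ≥ 2.907) ≈ 0.003
Since p ≈ 0.003 < α = 0.02, reject H0; the data support H1.

2.907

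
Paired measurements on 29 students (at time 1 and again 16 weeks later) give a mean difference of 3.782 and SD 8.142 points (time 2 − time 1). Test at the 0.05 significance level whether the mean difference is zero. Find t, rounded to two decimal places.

H0: μ_d = 0; H1: μ_d ≠ 0 (paired t-test on the differences, two-sided).
t = d̄/(s_d/√n) = 3.782/(8.142/√29) = 2.50
df = n − 1 = 28
Two-sided p-value ≈ 0.018
Since p ≈ 0.018 < α = 0.05, reject H0; the evidence is statistically significant.

2.50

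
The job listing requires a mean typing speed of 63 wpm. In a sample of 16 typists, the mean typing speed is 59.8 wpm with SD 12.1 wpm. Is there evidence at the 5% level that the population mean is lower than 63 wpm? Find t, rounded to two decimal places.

H0: μ = 63; H1: μ < 63 (one-sample t-test, left-tailed).
t = (x̄ − μ₀)/(s/√n) = (59.8 − 63)/(12.1/√16) = -1.06
df = n − 1 = 15
p-value = P(T ≤ -1.06) ≈ 0.1534
Since p ≈ 0.1534 > α = 0.05, fail to reject H0; the data do not provide sufficient evidence against H0.

-1.06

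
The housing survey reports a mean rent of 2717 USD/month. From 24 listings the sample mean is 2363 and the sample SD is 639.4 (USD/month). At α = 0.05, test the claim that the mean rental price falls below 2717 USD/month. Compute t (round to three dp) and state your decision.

t = -2.712; reject H0

H0: μ = 2717; H1: μ < 2717 (one-sample t-test, left-tailed).
t = (x̄ − μ₀)/(s/√n) = (2363 − 2717)/(639.4/√24) = -2.712
df = n − 1 = 23
p-value = P(T ≤ -2.712) ≈ 0.006
Since p ≈ 0.006 < α = 0.05, reject H0; the data support H1.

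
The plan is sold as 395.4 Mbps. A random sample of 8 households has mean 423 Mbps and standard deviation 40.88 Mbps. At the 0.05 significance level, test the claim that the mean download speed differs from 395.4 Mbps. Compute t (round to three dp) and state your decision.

H0: μ = 395.4; H1: μ ≠ 395.4 (one-sample t-test, two-sided).
t = (x̄ − μ₀)/(s/√n) = (423 − 395.4)/(40.88/√8) = 1.910
df = n − 1 = 7
Two-sided p-value ≈ 0.098
Since p ≈ 0.098 > α = 0.05, fail to reject H0; the evidence is not statistically significant.

t = 1.910; fail to reject H0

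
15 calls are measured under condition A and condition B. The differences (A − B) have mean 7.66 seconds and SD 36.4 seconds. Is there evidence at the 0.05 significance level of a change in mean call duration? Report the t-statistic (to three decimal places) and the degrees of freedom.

t = 0.815, df = 14

H0: μ_d = 0; H1: μ_d ≠ 0 (paired t-test on the differences, two-sided).
t = d̄/(s_d/√n) = 7.66/(36.4/√15) = 0.815
df = n − 1 = 14
Two-sided p-value ≈ 0.429
Since p ≈ 0.429 > α = 0.05, fail to reject H0; the data do not provide sufficient evidence against H0.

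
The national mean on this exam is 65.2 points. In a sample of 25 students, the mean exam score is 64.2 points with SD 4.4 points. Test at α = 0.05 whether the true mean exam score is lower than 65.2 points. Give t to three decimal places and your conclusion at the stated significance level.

H0: μ = 65.2; H1: μ < 65.2 (one-sample t-test, left-tailed).
t = (x̄ − μ₀)/(s/√n) = (64.2 − 65.2)/(4.4/√25) = -1.136
df = n − 1 = 24
p-value = P(T ≤ -1.136) ≈ 0.1335
Since p ≈ 0.1335 > α = 0.05, fail to reject H0; the evidence is not statistically significant.

t = -1.136; fail to reject H0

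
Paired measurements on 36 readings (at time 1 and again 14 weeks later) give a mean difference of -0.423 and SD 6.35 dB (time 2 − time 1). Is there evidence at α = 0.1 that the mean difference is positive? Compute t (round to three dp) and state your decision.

t = -0.400; fail to reject H0

H0: μ_d = 0; H1: μ_d > 0 (paired t-test on the differences, right-tailed).
t = d̄/(s_d/√n) = -0.423/(6.35/√36) = -0.400
df = n − 1 = 35
p-value = P(T ≥ -0.400) ≈ 0.6541
Since p ≈ 0.6541 > α = 0.1, fail to reject H0; the evidence is not statistically significant.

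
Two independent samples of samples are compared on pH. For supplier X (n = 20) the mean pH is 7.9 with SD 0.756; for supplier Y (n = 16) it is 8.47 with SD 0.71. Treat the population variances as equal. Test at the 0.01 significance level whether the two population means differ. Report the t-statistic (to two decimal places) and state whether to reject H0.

Let group 1 = supplier X, group 2 = supplier Y. H0: μ_1 = μ_2; H1: μ_1 ≠ μ_2 (two-sample pooled-variance t-test, two-sided).
s_p² = [(20−1)·0.756² + (16−1)·0.71²]/(20+16−2) = 0.541785
t = (7.9 − 8.47)/√[0.541785·(1/20 + 1/16)] = -2.31
df = n₁ + n₂ − 2 = 34
Two-sided p-value ≈ 0.027
Since p ≈ 0.027 > α = 0.01, fail to reject H0; the evidence is not statistically significant.

t = -2.31; fail to reject H0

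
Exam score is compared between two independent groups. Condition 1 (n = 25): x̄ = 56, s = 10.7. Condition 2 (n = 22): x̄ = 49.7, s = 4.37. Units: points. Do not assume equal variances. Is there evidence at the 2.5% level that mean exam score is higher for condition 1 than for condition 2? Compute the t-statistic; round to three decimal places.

2.699

Let group 1 = condition 1, group 2 = condition 2. H0: μ_1 = μ_2; H1: μ_1 > μ_2 (Welch's two-sample t-test, right-tailed).
t = (x̄_1 − x̄_2)/√(s_1²/n_1 + s_2²/n_2) = (56 − 49.7)/√(10.7²/25 + 4.37²/22) = 2.699
Welch–Satterthwaite df ≈ 32.62
p-value = P(T ≥ 2.699) ≈ 0.005
Since p ≈ 0.005 < α = 0.025, reject H0; the evidence is statistically significant.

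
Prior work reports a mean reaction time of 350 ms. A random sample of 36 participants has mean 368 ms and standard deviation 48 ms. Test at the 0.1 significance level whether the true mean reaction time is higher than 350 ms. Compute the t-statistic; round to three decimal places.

2.250

H0: μ = 350; H1: μ > 350 (one-sample t-test, right-tailed).
t = (x̄ − μ₀)/(s/√n) = (368 − 350)/(48/√36) = 2.250
df = n − 1 = 35
p-value = P(T ≥ 2.250) ≈ 0.0154
Since p ≈ 0.0154 < α = 0.1, reject H0; the data support H1.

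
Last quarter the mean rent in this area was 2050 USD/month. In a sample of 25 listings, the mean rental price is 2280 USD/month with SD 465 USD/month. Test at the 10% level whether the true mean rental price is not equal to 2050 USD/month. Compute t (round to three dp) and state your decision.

H0: μ = 2050; H1: μ ≠ 2050 (one-sample t-test, two-sided).
t = (x̄ − μ₀)/(s/√n) = (2280 − 2050)/(465/√25) = 2.473
df = n − 1 = 24
Two-sided p-value ≈ 0.0209
Since p ≈ 0.0209 < α = 0.1, reject H0; the data support H1.

t = 2.473; reject H0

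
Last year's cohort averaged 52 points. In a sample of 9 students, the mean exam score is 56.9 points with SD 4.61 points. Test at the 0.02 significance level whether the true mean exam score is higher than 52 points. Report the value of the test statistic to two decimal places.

3.19

H0: μ = 52; H1: μ > 52 (one-sample t-test, right-tailed).
t = (x̄ − μ₀)/(s/√n) = (56.9 − 52)/(4.61/√9) = 3.19
df = n − 1 = 8
p-value = P(T ≥ 3.19) ≈ 0.0064
Since p ≈ 0.0064 < α = 0.02, reject H0; the data support H1.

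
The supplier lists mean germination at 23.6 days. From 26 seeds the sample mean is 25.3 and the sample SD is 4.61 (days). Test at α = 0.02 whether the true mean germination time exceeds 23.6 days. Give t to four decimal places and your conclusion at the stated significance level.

H0: μ = 23.6; H1: μ > 23.6 (one-sample t-test, right-tailed).
t = (x̄ − μ₀)/(s/√n) = (25.3 − 23.6)/(4.61/√26) = 1.8803
df = n − 1 = 25
p-value = P(T ≥ 1.8803) ≈ 0.036
Since p ≈ 0.036 > α = 0.02, fail to reject H0; the evidence is not statistically significant.

t = 1.8803; fail to reject H0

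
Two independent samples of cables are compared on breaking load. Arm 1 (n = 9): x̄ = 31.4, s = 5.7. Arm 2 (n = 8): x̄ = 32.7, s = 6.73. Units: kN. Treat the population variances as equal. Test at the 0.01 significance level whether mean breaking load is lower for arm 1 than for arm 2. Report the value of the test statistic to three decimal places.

-0.431

Let group 1 = arm 1, group 2 = arm 2. H0: μ_1 = μ_2; H1: μ_1 < μ_2 (two-sample pooled-variance t-test, left-tailed).
s_p² = [(9−1)·5.7² + (8−1)·6.73²]/(9+8−2) = 38.4647
t = (31.4 − 32.7)/√[38.4647·(1/9 + 1/8)] = -0.431
df = n₁ + n₂ − 2 = 15
p-value = P(T ≤ -0.431) ≈ 0.3362
Since p ≈ 0.3362 > α = 0.01, fail to reject H0; the data do not provide sufficient evidence against H0.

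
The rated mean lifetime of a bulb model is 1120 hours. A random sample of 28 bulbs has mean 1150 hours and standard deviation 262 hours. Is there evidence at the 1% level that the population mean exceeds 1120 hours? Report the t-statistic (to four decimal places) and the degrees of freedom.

t = 0.6059, df = 27

H0: μ = 1120; H1: μ > 1120 (one-sample t-test, right-tailed).
t = (x̄ − μ₀)/(s/√n) = (1150 − 1120)/(262/√28) = 0.6059
df = n − 1 = 27
p-value = P(T ≥ 0.6059) ≈ 0.2748
Since p ≈ 0.2748 > α = 0.01, fail to reject H0; the evidence is not statistically significant.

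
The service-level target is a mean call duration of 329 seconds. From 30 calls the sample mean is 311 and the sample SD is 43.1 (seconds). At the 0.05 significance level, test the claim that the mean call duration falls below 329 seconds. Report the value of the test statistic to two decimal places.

-2.29

H0: μ = 329; H1: μ < 329 (one-sample t-test, left-tailed).
t = (x̄ − μ₀)/(s/√n) = (311 − 329)/(43.1/√30) = -2.29
df = n − 1 = 29
p-value = P(T ≤ -2.29) ≈ 0.0148
Since p ≈ 0.0148 < α = 0.05, reject H0; the evidence is statistically significant.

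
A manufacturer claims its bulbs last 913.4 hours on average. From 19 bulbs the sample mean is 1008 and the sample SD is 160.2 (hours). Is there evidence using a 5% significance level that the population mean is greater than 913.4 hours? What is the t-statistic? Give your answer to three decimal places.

2.574

H0: μ = 913.4; H1: μ > 913.4 (one-sample t-test, right-tailed).
t = (x̄ − μ₀)/(s/√n) = (1008 − 913.4)/(160.2/√19) = 2.574
df = n − 1 = 18
p-value = P(T ≥ 2.574) ≈ 0.0096
Since p ≈ 0.0096 < α = 0.05, reject H0; the evidence is statistically significant.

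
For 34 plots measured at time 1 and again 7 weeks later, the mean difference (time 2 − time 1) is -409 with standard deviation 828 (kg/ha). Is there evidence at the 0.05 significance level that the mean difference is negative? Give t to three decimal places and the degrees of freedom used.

t = -2.880, df = 33

H0: μ_d = 0; H1: μ_d < 0 (paired t-test on the differences, left-tailed).
t = d̄/(s_d/√n) = -409/(828/√34) = -2.880
df = n − 1 = 33
p-value = P(T ≤ -2.880) ≈ 0.003
Since p ≈ 0.003 < α = 0.05, reject H0; the data support H1.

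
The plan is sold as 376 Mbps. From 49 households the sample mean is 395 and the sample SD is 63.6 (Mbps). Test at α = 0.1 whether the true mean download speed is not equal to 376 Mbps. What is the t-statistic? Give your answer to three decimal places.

H0: μ = 376; H1: μ ≠ 376 (one-sample t-test, two-sided).
t = (x̄ − μ₀)/(s/√n) = (395 − 376)/(63.6/√49) = 2.091
df = n − 1 = 48
Two-sided p-value ≈ 0.0418
Since p ≈ 0.0418 < α = 0.1, reject H0; the evidence is statistically significant.

2.091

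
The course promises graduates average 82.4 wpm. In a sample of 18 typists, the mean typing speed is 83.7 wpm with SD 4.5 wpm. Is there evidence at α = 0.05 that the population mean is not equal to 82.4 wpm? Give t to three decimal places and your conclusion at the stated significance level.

H0: μ = 82.4; H1: μ ≠ 82.4 (one-sample t-test, two-sided).
t = (x̄ − μ₀)/(s/√n) = (83.7 − 82.4)/(4.5/√18) = 1.226
df = n − 1 = 17
Two-sided p-value ≈ 0.237
Since p ≈ 0.237 > α = 0.05, fail to reject H0; the data do not provide sufficient evidence against H0.

t = 1.226; fail to reject H0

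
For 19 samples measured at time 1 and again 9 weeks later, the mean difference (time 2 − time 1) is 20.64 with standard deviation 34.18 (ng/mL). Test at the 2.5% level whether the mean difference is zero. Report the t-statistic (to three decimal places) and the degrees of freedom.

H0: μ_d = 0; H1: μ_d ≠ 0 (paired t-test on the differences, two-sided).
t = d̄/(s_d/√n) = 20.64/(34.18/√19) = 2.632
df = n − 1 = 18
Two-sided p-value ≈ 0.017
Since p ≈ 0.017 < α = 0.025, reject H0; the evidence is statistically significant.

t = 2.632, df = 18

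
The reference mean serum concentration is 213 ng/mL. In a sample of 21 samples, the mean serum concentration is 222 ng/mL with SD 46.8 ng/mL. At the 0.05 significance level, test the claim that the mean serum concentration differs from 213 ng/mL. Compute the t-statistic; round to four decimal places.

0.8813

H0: μ = 213; H1: μ ≠ 213 (one-sample t-test, two-sided).
t = (x̄ − μ₀)/(s/√n) = (222 − 213)/(46.8/√21) = 0.8813
df = n − 1 = 20
Two-sided p-value ≈ 0.389
Since p ≈ 0.389 > α = 0.05, fail to reject H0; the evidence is not statistically significant.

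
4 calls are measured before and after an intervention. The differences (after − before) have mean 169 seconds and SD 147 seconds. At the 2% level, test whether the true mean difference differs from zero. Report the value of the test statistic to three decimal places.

2.299

H0: μ_d = 0; H1: μ_d ≠ 0 (paired t-test on the differences, two-sided).
t = d̄/(s_d/√n) = 169/(147/√4) = 2.299
df = n − 1 = 3
Two-sided p-value ≈ 0.105
Since p ≈ 0.105 > α = 0.02, fail to reject H0; the evidence is not statistically significant.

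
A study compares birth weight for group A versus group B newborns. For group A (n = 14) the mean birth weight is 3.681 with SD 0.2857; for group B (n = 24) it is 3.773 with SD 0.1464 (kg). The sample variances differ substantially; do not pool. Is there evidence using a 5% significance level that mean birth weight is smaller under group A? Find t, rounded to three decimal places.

-1.122

Let group 1 = group A, group 2 = group B. H0: μ_1 = μ_2; H1: μ_1 < μ_2 (Welch's two-sample t-test, left-tailed).
t = (x̄_1 − x̄_2)/√(s_1²/n_1 + s_2²/n_2) = (3.681 − 3.773)/√(0.2857²/14 + 0.1464²/24) = -1.122
Welch–Satterthwaite df ≈ 17.06
p-value = P(T ≤ -1.122) ≈ 0.1387
Since p ≈ 0.1387 > α = 0.05, fail to reject H0; the evidence is not statistically significant.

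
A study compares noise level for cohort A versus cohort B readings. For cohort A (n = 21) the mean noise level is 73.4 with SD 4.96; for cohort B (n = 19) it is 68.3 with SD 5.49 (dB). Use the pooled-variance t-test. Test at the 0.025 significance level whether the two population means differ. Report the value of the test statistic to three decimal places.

3.087

Let group 1 = cohort A, group 2 = cohort B. H0: μ_1 = μ_2; H1: μ_1 ≠ μ_2 (two-sample pooled-variance t-test, two-sided).
s_p² = [(21−1)·4.96² + (19−1)·5.49²]/(21+19−2) = 27.2251
t = (73.4 − 68.3)/√[27.2251·(1/21 + 1/19)] = 3.087
df = n₁ + n₂ − 2 = 38
Two-sided p-value ≈ 0.0038
Since p ≈ 0.0038 < α = 0.025, reject H0; the evidence is statistically significant.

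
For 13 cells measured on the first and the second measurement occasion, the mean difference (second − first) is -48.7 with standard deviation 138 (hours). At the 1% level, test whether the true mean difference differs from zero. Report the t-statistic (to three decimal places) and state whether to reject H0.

H0: μ_d = 0; H1: μ_d ≠ 0 (paired t-test on the differences, two-sided).
t = d̄/(s_d/√n) = -48.7/(138/√13) = -1.272
df = n − 1 = 12
Two-sided p-value ≈ 0.2273
Since p ≈ 0.2273 > α = 0.01, fail to reject H0; the data do not provide sufficient evidence against H0.

t = -1.272; fail to reject H0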